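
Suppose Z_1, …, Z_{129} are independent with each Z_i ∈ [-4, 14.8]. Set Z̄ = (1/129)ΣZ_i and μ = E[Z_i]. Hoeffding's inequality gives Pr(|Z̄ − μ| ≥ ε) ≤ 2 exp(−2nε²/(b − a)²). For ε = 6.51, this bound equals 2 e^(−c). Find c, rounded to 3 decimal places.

c = 2nε²/(b − a)² = 2·129·6.51² / 18.8² = 30.9361.

30.936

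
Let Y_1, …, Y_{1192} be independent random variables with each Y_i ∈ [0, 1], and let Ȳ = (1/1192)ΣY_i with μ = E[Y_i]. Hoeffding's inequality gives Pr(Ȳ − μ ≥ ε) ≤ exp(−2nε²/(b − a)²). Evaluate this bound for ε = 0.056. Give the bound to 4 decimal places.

0.0006

Exponent: 2nε²/(b − a)² = 2·1192·0.056² / 1² = 7.47622.
Bound = exp(−7.47622) = 0.00057.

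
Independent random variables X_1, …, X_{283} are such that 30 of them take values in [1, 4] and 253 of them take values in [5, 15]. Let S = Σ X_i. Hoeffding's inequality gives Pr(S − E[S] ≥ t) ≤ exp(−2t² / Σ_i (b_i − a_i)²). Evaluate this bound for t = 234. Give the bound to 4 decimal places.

0.0138

Σ(b_i − a_i)² = 30·3² + 253·10² = 25570.
Exponent = 2·234² / 25570 = 4.28283.
Bound = exp(−4.28283) = 0.01380.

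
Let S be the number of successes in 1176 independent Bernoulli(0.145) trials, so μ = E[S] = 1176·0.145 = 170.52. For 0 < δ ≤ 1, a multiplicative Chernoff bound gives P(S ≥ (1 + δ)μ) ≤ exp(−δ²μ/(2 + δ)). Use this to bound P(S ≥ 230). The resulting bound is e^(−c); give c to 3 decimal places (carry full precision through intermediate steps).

8.833

Write 230 = (1 + δ)μ, so δ = 230/170.52 − 1 = 0.3488154…
Then the exponent is δ²μ/(2 + δ) = (230 − μ)² / (μ·(2 + δ)) = 8.833193.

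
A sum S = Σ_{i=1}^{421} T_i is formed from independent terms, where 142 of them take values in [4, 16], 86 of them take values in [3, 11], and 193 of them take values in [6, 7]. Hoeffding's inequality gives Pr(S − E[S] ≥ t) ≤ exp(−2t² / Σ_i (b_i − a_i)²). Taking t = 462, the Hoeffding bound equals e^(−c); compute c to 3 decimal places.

16.328

Σ(b_i − a_i)² = 142·12² + 86·8² + 193·1² = 26145.
c = 2t² / 26145 = 2·462² / 26145 = 16.3277.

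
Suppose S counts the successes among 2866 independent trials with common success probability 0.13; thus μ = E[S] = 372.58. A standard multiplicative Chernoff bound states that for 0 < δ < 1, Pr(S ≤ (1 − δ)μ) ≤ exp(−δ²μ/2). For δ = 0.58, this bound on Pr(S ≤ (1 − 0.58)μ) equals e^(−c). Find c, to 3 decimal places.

62.668

c = δ²μ/2 = 0.58²·372.58/2 = 62.6680.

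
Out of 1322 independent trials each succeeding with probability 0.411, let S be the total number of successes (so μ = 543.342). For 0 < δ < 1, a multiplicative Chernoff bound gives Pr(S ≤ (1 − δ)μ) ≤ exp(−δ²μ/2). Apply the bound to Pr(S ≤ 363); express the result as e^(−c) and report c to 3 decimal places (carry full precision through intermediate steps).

29.929

Write 363 = (1 − δ)μ, so δ = 1 − 363/543.342 = 0.3319125…
Then the exponent is δ²μ/2 = (μ − 363)²/(2μ) = 29.928882.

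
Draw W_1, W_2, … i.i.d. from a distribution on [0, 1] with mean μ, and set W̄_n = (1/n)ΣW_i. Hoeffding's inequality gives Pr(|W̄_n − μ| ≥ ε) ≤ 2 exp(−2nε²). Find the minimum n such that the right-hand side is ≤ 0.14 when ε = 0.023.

2514

Require 2·exp(−2nε²) ≤ 0.14, i.e. 2nε² ≥ ln(2/0.14) = 2.659260.
So n ≥ 2.659260 / (2·0.023²) = 2513.478.
The smallest integer n is 2514.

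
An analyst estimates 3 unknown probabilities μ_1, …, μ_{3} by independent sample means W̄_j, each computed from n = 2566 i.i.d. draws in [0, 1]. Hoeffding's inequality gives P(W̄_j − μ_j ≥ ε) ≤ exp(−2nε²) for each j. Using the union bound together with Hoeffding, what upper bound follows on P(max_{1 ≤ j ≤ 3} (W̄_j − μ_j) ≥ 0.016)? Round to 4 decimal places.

0.8064

Per-experiment Hoeffding bound: exp(−2·2566·0.016²) = exp(−1.31379) = 0.2688.
Union bound over 3 events: 3·0.2688 = 0.80640.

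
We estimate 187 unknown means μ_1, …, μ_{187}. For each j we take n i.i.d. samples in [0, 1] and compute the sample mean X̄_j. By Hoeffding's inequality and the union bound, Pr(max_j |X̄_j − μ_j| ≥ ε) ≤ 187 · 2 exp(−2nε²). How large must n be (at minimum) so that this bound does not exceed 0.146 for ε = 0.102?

378

Need 2·187·exp(−2nε²) ≤ 0.146, i.e. exp(−2nε²) ≤ 0.146/374.
So 2nε² ≥ ln(374/0.146) = 7.848404.
Hence n ≥ 7.848404/(2·0.102²) = 377.182.
The smallest integer n is 378.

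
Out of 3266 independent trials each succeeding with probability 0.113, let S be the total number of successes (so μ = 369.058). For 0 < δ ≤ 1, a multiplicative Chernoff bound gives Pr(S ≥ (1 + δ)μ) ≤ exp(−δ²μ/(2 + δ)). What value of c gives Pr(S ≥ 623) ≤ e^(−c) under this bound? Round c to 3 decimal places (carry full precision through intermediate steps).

Write 623 = (1 + δ)μ, so δ = 623/369.058 − 1 = 0.6880815…
Then the exponent is δ²μ/(2 + δ) = (623 − μ)² / (μ·(2 + δ)) = 65.002792.

65.003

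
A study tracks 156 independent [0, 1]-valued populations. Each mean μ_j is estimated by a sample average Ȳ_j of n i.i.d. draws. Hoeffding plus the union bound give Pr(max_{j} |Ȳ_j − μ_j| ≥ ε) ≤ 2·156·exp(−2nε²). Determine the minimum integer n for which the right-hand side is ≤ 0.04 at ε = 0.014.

Need 2·156·exp(−2nε²) ≤ 0.04, i.e. exp(−2nε²) ≤ 0.04/312.
So 2nε² ≥ ln(312/0.04) = 8.961879.
Hence n ≥ 8.961879/(2·0.014²) = 22861.936.
The smallest integer n is 22862.

22862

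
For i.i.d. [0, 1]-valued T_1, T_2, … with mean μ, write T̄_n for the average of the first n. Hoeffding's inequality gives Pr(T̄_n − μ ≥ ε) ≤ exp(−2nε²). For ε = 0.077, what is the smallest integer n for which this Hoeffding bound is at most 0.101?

194

Require exp(−2nε²) ≤ 0.101, i.e. 2nε² ≥ ln(1/0.101) = 2.292635.
So n ≥ 2.292635 / (2·0.077²) = 193.341.
The smallest integer n is 194.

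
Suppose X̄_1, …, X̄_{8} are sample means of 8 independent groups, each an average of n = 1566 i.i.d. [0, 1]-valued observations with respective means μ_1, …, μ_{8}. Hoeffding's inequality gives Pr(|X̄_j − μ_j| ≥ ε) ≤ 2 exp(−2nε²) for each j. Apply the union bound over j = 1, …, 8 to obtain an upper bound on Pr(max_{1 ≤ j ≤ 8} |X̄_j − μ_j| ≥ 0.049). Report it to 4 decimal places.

Per-experiment Hoeffding bound: 2·exp(−2·1566·0.049²) = 2·exp(−7.51993) = 0.0010843.
Union bound over 8 events: 8·0.0010843 = 0.00867.

0.0087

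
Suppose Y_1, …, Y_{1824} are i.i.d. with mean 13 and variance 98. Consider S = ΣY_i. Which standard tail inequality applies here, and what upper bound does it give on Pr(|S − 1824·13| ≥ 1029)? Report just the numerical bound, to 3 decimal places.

0.169

With mean and variance of each term known, Chebyshev's inequality bounds the deviation of the sum (or sample mean).
Var(S) = n·Var(Y_i) = 1824·98 = 178752.
Chebyshev: Pr(|S − 1824·13| ≥ 1029) ≤ Var(S)/1029² = 178752/1058841 = 0.1688.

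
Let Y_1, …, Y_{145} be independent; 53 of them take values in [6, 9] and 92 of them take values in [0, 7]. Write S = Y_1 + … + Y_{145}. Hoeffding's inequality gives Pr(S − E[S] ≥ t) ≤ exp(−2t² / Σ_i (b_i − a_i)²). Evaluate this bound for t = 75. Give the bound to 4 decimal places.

Σ(b_i − a_i)² = 53·3² + 92·7² = 4985.
Exponent = 2·75² / 4985 = 2.25677.
Bound = exp(−2.25677) = 0.10469.

0.1047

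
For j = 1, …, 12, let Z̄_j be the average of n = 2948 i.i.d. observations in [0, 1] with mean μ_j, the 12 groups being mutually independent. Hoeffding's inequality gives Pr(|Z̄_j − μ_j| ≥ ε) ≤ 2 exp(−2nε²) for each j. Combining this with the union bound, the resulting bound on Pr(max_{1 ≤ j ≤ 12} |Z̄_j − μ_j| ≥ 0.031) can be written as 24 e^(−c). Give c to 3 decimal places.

Union bound over the 12 events: Pr(max_{1 ≤ j ≤ 12} |Z̄_j − μ_j| ≥ 0.031) ≤ 12·2·exp(−2nε²) = 24 exp(−2·2948·0.031²).
So c = 2·2948·0.031² = 5.6661.

5.666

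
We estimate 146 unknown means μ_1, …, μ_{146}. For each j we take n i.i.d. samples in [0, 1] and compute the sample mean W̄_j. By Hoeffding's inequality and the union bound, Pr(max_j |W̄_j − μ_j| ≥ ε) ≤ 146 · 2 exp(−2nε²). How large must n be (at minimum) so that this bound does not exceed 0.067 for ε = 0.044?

2165

Need 2·146·exp(−2nε²) ≤ 0.067, i.e. exp(−2nε²) ≤ 0.067/292.
So 2nε² ≥ ln(292/0.067) = 8.379816.
Hence n ≥ 8.379816/(2·0.044²) = 2164.209.
The smallest integer n is 2165.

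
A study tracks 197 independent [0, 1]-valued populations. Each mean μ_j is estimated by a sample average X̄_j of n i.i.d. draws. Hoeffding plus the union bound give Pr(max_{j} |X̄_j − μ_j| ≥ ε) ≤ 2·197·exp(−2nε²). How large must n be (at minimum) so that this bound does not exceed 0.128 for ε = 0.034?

Need 2·197·exp(−2nε²) ≤ 0.128, i.e. exp(−2nε²) ≤ 0.128/394.
So 2nε² ≥ ln(394/0.128) = 8.032076.
Hence n ≥ 8.032076/(2·0.034²) = 3474.081.
The smallest integer n is 3475.

3475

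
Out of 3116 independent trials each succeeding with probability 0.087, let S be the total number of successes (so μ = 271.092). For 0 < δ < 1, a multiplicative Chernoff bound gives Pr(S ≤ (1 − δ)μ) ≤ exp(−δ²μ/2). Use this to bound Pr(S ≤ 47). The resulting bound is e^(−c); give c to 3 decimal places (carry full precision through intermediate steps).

Write 47 = (1 − δ)μ, so δ = 1 − 47/271.092 = 0.8266271…
Then the exponent is δ²μ/2 = (μ − 47)²/(2μ) = 92.620263.

92.620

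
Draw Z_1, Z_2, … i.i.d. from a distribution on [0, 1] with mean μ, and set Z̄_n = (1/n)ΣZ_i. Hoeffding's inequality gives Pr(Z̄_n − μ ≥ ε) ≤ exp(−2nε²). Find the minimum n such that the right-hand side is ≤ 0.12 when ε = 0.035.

866

Require exp(−2nε²) ≤ 0.12, i.e. 2nε² ≥ ln(1/0.12) = 2.120264.
So n ≥ 2.120264 / (2·0.035²) = 865.414.
The smallest integer n is 866.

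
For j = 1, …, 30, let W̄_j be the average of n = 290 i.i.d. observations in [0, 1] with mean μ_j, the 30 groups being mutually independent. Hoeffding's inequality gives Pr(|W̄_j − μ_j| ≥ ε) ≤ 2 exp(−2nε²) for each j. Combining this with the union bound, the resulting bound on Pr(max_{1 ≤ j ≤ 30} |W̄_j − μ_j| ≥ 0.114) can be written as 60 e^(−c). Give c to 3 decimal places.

Union bound over the 30 events: Pr(max_{1 ≤ j ≤ 30} |W̄_j − μ_j| ≥ 0.114) ≤ 30·2·exp(−2nε²) = 60 exp(−2·290·0.114²).
So c = 2·290·0.114² = 7.5377.

7.538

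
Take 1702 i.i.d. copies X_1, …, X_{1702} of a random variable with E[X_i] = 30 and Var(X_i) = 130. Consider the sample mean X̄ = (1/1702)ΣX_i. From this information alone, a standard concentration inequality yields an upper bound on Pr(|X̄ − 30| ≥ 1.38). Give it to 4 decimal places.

0.0401

With mean and variance of each term known, Chebyshev's inequality bounds the deviation of the sum (or sample mean).
Var(X̄) = Var(X_i)/n = 130/1702 = 0.076381.
Chebyshev: Pr(|X̄ − 30| ≥ 1.38) ≤ Var(X̄)/(1.38)² = 130/(1702·1.38²) = 0.0401.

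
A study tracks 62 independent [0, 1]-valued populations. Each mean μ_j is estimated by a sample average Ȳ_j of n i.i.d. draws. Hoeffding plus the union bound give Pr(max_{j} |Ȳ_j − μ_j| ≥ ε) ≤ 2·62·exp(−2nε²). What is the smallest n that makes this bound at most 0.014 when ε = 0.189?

128

Need 2·62·exp(−2nε²) ≤ 0.014, i.e. exp(−2nε²) ≤ 0.014/124.
So 2nε² ≥ ln(124/0.014) = 9.088980.
Hence n ≥ 9.088980/(2·0.189²) = 127.222.
The smallest integer n is 128.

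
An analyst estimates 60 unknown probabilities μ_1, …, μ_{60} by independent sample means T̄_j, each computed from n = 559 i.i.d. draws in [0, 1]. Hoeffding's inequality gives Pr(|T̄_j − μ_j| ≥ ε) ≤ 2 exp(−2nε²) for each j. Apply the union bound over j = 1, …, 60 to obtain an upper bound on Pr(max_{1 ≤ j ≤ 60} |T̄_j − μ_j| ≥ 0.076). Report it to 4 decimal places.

0.1882

Per-experiment Hoeffding bound: 2·exp(−2·559·0.076²) = 2·exp(−6.45757) = 0.0031372.
Union bound over 60 events: 60·0.0031372 = 0.18823.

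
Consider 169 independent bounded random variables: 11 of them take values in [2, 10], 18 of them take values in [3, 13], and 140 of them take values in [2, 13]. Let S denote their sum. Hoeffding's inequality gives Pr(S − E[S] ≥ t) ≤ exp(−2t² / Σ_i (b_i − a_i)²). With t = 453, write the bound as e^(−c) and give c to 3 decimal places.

Σ(b_i − a_i)² = 11·8² + 18·10² + 140·11² = 19444.
c = 2t² / 19444 = 2·453² / 19444 = 21.1077.

21.108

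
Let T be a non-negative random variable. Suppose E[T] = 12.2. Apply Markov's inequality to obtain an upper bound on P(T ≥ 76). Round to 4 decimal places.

Markov's inequality: for a non-negative random variable, P(T ≥ a) ≤ E[T]/a.
Here E[T] = 12.2 and a = 76, so the bound is 12.2/76 = 0.1605.

0.1605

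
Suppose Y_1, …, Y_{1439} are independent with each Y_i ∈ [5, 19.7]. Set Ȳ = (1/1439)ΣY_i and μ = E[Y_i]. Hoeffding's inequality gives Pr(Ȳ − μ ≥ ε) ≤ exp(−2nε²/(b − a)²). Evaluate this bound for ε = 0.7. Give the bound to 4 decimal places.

Exponent: 2nε²/(b − a)² = 2·1439·0.7² / 14.7² = 6.52608.
Bound = exp(−6.52608) = 0.00146.

0.0015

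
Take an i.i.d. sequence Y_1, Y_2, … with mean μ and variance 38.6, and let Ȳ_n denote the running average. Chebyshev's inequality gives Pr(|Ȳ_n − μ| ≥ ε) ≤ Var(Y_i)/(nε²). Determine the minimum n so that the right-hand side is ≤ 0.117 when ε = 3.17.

Require 38.6/(n·3.17²) ≤ 0.117, i.e. n ≥ 38.6/(0.117·3.17²) = 32.831.
The smallest integer n is 33.

33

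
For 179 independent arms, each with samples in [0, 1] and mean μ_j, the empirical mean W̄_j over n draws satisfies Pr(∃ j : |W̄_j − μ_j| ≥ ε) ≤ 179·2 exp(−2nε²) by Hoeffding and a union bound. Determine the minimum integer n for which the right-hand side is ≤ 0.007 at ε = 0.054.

Need 2·179·exp(−2nε²) ≤ 0.007, i.e. exp(−2nε²) ≤ 0.007/358.
So 2nε² ≥ ln(358/0.007) = 10.842378.
Hence n ≥ 10.842378/(2·0.054²) = 1859.118.
The smallest integer n is 1860.

1860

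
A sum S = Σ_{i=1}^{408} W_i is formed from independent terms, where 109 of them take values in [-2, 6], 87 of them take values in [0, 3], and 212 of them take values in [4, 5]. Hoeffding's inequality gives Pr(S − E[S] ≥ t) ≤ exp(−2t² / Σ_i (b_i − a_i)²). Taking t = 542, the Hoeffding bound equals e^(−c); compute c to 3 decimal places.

73.708

Σ(b_i − a_i)² = 109·8² + 87·3² + 212·1² = 7971.
c = 2t² / 7971 = 2·542² / 7971 = 73.7082.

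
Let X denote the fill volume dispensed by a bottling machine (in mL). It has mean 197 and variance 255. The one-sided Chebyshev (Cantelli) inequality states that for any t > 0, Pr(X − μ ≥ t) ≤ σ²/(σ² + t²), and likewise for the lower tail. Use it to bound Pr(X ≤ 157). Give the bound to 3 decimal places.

Here σ² = 255 and t = 40, so σ² + t² = 1855.
Cantelli's bound: 255/1855 = 0.1375.

0.137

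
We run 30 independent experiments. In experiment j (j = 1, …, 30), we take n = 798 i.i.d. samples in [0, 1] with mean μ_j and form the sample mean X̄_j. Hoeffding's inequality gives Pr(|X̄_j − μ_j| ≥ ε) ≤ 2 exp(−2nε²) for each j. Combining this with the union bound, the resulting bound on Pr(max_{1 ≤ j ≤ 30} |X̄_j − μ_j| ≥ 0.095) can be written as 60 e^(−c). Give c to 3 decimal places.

14.404

Union bound over the 30 events: Pr(max_{1 ≤ j ≤ 30} |X̄_j − μ_j| ≥ 0.095) ≤ 30·2·exp(−2nε²) = 60 exp(−2·798·0.095²).
So c = 2·798·0.095² = 14.4039.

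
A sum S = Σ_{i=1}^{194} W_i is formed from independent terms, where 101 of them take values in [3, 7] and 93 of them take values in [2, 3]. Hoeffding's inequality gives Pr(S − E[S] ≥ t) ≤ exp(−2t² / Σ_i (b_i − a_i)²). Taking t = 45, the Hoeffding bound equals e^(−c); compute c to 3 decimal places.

Σ(b_i − a_i)² = 101·4² + 93·1² = 1709.
c = 2t² / 1709 = 2·45² / 1709 = 2.3698.

2.370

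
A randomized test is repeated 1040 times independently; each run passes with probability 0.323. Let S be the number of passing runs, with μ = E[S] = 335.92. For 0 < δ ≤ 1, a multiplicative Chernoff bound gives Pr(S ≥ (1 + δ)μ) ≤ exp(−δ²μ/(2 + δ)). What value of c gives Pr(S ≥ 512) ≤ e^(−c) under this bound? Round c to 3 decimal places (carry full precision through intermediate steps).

Write 512 = (1 + δ)μ, so δ = 512/335.92 − 1 = 0.5241724…
Then the exponent is δ²μ/(2 + δ) = (512 − μ)² / (μ·(2 + δ)) = 36.564967.

36.565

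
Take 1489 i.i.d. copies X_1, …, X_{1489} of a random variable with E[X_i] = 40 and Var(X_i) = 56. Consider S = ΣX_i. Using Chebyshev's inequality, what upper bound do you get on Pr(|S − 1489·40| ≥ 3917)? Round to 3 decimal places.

Var(S) = n·Var(X_i) = 1489·56 = 83384.
Chebyshev: Pr(|S − 1489·40| ≥ 3917) ≤ Var(S)/3917² = 83384/15342889 = 0.0054.

0.005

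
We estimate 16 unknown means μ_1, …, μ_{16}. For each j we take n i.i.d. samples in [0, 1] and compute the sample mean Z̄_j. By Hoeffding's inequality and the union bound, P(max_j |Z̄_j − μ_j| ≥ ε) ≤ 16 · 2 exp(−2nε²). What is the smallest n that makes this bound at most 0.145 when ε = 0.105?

Need 2·16·exp(−2nε²) ≤ 0.145, i.e. exp(−2nε²) ≤ 0.145/32.
So 2nε² ≥ ln(32/0.145) = 5.396757.
Hence n ≥ 5.396757/(2·0.105²) = 244.751.
The smallest integer n is 245.

245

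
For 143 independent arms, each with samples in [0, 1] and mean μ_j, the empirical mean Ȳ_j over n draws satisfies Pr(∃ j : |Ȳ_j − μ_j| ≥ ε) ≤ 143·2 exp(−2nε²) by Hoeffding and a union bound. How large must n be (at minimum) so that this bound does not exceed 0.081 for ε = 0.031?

4251

Need 2·143·exp(−2nε²) ≤ 0.081, i.e. exp(−2nε²) ≤ 0.081/286.
So 2nε² ≥ ln(286/0.081) = 8.169298.
Hence n ≥ 8.169298/(2·0.031²) = 4250.415.
The smallest integer n is 4251.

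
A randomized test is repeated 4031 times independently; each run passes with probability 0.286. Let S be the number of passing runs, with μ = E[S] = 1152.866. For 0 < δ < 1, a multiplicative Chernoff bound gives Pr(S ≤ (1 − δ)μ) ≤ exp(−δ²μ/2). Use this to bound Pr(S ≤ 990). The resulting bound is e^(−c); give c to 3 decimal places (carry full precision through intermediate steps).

11.504

Write 990 = (1 − δ)μ, so δ = 1 − 990/1152.866 = 0.1412705…
Then the exponent is δ²μ/2 = (μ − 990)²/(2μ) = 11.504084.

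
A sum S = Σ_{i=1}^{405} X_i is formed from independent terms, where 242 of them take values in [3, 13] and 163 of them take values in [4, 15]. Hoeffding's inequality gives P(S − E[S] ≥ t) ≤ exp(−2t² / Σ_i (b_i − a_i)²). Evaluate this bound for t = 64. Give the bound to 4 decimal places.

Σ(b_i − a_i)² = 242·10² + 163·11² = 43923.
Exponent = 2·64² / 43923 = 0.18651.
Bound = exp(−0.18651) = 0.82985.

0.8299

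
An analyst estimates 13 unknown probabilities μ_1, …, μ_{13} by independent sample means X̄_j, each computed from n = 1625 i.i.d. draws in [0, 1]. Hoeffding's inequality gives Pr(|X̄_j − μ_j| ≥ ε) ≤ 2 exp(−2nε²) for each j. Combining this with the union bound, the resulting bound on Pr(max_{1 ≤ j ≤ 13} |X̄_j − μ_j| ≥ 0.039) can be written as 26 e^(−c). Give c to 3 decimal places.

4.943

Union bound over the 13 events: Pr(max_{1 ≤ j ≤ 13} |X̄_j − μ_j| ≥ 0.039) ≤ 13·2·exp(−2nε²) = 26 exp(−2·1625·0.039²).
So c = 2·1625·0.039² = 4.9432.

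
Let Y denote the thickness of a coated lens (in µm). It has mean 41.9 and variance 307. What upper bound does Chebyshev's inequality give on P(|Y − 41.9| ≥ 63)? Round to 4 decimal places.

0.0773

Chebyshev: P(|Y − μ| ≥ t) ≤ Var(Y)/t².
Bound = 307 / 3969 = 0.0773.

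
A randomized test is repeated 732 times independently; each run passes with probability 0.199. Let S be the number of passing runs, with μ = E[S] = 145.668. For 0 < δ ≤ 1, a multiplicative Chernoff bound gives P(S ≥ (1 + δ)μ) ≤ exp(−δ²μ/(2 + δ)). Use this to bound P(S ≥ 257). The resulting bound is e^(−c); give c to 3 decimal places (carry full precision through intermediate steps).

30.782

Write 257 = (1 + δ)μ, so δ = 257/145.668 − 1 = 0.7642859…
Then the exponent is δ²μ/(2 + δ) = (257 − μ)² / (μ·(2 + δ)) = 30.781721.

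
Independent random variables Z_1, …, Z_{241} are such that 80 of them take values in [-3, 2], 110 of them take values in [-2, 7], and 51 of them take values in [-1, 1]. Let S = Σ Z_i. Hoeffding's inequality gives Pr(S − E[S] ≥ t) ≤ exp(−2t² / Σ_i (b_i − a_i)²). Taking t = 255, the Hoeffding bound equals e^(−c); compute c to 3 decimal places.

11.701

Σ(b_i − a_i)² = 80·5² + 110·9² + 51·2² = 11114.
c = 2t² / 11114 = 2·255² / 11114 = 11.7015.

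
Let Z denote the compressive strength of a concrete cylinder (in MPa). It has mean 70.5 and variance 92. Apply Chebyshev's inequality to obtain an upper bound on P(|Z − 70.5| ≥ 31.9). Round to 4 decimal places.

0.0904

Chebyshev: P(|Z − μ| ≥ t) ≤ Var(Z)/t².
Bound = 92 / 1017.61 = 0.0904.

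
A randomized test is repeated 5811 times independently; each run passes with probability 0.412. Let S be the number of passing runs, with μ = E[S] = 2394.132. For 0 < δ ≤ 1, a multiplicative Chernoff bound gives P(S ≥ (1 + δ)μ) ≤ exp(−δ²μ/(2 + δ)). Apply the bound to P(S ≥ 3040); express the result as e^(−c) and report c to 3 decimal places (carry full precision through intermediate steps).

Write 3040 = (1 + δ)μ, so δ = 3040/2394.132 − 1 = 0.2697713…
Then the exponent is δ²μ/(2 + δ) = (3040 − μ)² / (μ·(2 + δ)) = 76.763957.

76.764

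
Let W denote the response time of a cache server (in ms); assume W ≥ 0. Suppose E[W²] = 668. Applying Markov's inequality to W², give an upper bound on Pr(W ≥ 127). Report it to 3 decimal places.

0.041

Since W ≥ 0, the event {W ≥ 127} is the same as {W² ≥ 16129}.
Markov's inequality applied to W² gives Pr(W² ≥ 16129) ≤ E[W²]/16129 = 668/16129 = 0.0414.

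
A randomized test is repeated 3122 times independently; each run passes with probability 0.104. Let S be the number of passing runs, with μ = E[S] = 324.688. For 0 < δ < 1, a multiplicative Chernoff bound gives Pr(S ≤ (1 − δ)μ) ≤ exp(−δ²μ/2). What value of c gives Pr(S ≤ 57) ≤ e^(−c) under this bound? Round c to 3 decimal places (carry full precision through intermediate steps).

Write 57 = (1 − δ)μ, so δ = 1 − 57/324.688 = 0.8244469…
Then the exponent is δ²μ/2 = (μ − 57)²/(2μ) = 110.347265.

110.347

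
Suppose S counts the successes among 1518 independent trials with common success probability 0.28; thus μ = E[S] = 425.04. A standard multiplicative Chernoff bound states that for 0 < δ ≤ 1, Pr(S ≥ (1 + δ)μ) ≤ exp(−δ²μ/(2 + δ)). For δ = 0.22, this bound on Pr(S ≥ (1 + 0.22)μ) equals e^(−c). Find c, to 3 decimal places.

c = δ²μ/(2 + δ) = 0.22²·425.04/(2 + 0.22) = 9.2666.

9.267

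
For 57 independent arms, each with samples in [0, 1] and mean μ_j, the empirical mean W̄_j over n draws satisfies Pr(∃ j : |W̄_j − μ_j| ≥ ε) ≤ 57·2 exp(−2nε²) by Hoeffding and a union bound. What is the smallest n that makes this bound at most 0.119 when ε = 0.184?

Need 2·57·exp(−2nε²) ≤ 0.119, i.e. exp(−2nε²) ≤ 0.119/114.
So 2nε² ≥ ln(114/0.119) = 6.864830.
Hence n ≥ 6.864830/(2·0.184²) = 101.383.
The smallest integer n is 102.

102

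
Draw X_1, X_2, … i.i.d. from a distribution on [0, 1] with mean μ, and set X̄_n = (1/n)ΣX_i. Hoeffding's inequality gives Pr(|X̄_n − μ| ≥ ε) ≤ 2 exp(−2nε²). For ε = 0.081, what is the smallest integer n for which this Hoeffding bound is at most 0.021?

Require 2·exp(−2nε²) ≤ 0.021, i.e. 2nε² ≥ ln(2/0.021) = 4.556380.
So n ≥ 4.556380 / (2·0.081²) = 347.232.
The smallest integer n is 348.

348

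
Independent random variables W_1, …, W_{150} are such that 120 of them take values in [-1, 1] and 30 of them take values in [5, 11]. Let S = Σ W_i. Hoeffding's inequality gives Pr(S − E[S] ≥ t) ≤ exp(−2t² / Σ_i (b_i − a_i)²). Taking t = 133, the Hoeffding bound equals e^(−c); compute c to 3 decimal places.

22.678

Σ(b_i − a_i)² = 120·2² + 30·6² = 1560.
c = 2t² / 1560 = 2·133² / 1560 = 22.6782.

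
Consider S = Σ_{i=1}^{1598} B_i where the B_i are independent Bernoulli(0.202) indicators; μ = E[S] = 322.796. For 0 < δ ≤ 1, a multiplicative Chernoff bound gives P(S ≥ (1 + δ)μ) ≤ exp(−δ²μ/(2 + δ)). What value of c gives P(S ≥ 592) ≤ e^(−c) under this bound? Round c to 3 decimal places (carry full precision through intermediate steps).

79.221

Write 592 = (1 + δ)μ, so δ = 592/322.796 − 1 = 0.8339756…
Then the exponent is δ²μ/(2 + δ) = (592 − μ)² / (μ·(2 + δ)) = 79.220715.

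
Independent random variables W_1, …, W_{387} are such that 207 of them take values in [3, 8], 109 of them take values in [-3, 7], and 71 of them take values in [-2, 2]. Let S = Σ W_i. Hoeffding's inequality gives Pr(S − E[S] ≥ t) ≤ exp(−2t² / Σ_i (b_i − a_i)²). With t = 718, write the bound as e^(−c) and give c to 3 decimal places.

Σ(b_i − a_i)² = 207·5² + 109·10² + 71·4² = 17211.
c = 2t² / 17211 = 2·718² / 17211 = 59.9063.

59.906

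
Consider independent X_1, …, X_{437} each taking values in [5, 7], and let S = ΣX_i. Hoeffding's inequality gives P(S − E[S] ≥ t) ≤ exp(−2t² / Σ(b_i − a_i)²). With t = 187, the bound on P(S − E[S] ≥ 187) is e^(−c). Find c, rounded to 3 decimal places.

Σ(b_i − a_i)² = 437·(2)² = 1748.
c = 2t²/1748 = 2·187²/1748 = 40.0103.

40.010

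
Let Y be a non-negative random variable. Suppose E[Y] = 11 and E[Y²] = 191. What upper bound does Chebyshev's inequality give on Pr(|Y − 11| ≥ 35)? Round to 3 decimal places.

Var(Y) = E[Y²] − (E[Y])² = 191 − 121 = 70.
Chebyshev's inequality: Pr(|Y − μ| ≥ t) ≤ Var(Y)/t² = 70/1225 = 0.0571.

0.057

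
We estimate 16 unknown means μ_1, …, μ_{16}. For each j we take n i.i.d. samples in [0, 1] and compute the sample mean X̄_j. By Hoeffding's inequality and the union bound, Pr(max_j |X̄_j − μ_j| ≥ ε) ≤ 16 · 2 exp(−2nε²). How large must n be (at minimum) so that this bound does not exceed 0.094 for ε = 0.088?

Need 2·16·exp(−2nε²) ≤ 0.094, i.e. exp(−2nε²) ≤ 0.094/32.
So 2nε² ≥ ln(32/0.094) = 5.830196.
Hence n ≥ 5.830196/(2·0.088²) = 376.433.
The smallest integer n is 377.

377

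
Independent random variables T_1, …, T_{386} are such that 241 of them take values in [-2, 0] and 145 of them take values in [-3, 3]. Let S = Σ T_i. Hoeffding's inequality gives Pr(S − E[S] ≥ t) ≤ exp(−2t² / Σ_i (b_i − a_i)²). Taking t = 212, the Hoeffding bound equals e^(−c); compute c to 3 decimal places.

14.536

Σ(b_i − a_i)² = 241·2² + 145·6² = 6184.
c = 2t² / 6184 = 2·212² / 6184 = 14.5356.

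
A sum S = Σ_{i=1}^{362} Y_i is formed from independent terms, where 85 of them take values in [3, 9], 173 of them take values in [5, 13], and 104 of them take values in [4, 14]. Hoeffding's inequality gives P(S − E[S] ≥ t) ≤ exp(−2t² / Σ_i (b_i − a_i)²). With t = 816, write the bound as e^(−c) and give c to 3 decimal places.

54.285

Σ(b_i − a_i)² = 85·6² + 173·8² + 104·10² = 24532.
c = 2t² / 24532 = 2·816² / 24532 = 54.2847.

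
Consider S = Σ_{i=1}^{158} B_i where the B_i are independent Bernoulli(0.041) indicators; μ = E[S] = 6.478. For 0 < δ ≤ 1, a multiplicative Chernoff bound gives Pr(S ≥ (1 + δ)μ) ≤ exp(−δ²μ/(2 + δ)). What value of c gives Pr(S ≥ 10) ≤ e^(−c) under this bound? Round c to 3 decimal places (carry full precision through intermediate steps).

Write 10 = (1 + δ)μ, so δ = 10/6.478 − 1 = 0.5436863…
Then the exponent is δ²μ/(2 + δ) = (10 − μ)² / (μ·(2 + δ)) = 0.752791.

0.753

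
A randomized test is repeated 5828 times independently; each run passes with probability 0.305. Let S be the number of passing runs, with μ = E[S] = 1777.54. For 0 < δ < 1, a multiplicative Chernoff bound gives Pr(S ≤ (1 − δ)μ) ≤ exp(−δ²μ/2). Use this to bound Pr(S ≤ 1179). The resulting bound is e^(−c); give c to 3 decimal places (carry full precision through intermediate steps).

Write 1179 = (1 − δ)μ, so δ = 1 − 1179/1777.54 = 0.3367238…
Then the exponent is δ²μ/2 = (μ − 1179)²/(2μ) = 100.771328.

100.771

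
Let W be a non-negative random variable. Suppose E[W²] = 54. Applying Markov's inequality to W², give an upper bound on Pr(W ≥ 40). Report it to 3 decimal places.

0.034

Since W ≥ 0, the event {W ≥ 40} is the same as {W² ≥ 1600}.
Markov's inequality applied to W² gives Pr(W² ≥ 1600) ≤ E[W²]/1600 = 54/1600 = 0.0338.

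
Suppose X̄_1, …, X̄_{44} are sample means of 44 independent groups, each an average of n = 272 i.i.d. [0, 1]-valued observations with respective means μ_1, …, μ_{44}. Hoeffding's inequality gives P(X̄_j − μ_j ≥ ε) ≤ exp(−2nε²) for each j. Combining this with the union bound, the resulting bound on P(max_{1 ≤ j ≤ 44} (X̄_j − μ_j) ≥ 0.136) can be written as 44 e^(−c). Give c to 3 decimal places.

Union bound over the 44 events: P(max_{1 ≤ j ≤ 44} (X̄_j − μ_j) ≥ 0.136) ≤ 44·exp(−2nε²) = 44 exp(−2·272·0.136²).
So c = 2·272·0.136² = 10.0618.

10.062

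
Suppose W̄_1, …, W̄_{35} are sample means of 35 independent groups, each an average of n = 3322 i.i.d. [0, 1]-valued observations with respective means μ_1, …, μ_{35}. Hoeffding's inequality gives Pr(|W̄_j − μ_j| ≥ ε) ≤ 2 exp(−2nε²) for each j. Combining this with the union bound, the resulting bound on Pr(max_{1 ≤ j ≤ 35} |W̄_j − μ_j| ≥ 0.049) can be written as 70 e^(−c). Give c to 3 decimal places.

Union bound over the 35 events: Pr(max_{1 ≤ j ≤ 35} |W̄_j − μ_j| ≥ 0.049) ≤ 35·2·exp(−2nε²) = 70 exp(−2·3322·0.049²).
So c = 2·3322·0.049² = 15.9522.

15.952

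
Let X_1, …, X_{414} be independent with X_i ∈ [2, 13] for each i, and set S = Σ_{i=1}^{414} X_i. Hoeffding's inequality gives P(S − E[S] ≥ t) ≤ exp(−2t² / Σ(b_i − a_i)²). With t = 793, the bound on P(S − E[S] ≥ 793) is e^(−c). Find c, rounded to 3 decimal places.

Σ(b_i − a_i)² = 414·(11)² = 50094.
c = 2t²/50094 = 2·793²/50094 = 25.1068.

25.107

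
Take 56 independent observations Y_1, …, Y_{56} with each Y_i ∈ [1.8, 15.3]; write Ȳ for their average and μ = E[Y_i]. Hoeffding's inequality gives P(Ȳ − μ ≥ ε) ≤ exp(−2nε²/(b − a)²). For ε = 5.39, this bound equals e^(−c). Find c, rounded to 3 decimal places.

c = 2nε²/(b − a)² = 2·56·5.39² / 13.5² = 17.8537.

17.854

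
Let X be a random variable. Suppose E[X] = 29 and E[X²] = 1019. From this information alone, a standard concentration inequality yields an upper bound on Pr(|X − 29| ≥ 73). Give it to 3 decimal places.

The first two moments determine the variance, so Chebyshev's inequality is the sharpest standard bound available.
Var(X) = E[X²] − (E[X])² = 1019 − 841 = 178.
Chebyshev's inequality: Pr(|X − μ| ≥ t) ≤ Var(X)/t² = 178/5329 = 0.0334.

0.033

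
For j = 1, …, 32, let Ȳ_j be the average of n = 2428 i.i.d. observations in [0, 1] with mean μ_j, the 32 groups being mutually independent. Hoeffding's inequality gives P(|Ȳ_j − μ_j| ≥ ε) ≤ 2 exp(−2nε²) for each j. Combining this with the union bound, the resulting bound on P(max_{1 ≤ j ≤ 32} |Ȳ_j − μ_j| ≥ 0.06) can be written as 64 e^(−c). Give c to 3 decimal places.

Union bound over the 32 events: P(max_{1 ≤ j ≤ 32} |Ȳ_j − μ_j| ≥ 0.06) ≤ 32·2·exp(−2nε²) = 64 exp(−2·2428·0.06²).
So c = 2·2428·0.06² = 17.4816.

17.482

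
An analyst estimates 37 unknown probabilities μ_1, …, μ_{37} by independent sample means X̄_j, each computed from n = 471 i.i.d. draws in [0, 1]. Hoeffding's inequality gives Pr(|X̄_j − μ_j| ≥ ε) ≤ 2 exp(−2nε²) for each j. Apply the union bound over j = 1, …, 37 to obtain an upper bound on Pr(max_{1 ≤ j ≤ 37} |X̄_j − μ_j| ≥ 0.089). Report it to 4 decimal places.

0.0425

Per-experiment Hoeffding bound: 2·exp(−2·471·0.089²) = 2·exp(−7.46158) = 0.0011495.
Union bound over 37 events: 37·0.0011495 = 0.04253.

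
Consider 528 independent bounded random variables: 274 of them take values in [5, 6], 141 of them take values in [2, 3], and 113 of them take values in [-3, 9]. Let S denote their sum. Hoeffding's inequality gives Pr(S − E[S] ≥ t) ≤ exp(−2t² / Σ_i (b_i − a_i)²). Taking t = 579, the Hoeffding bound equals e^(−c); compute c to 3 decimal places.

Σ(b_i − a_i)² = 274·1² + 141·1² + 113·12² = 16687.
c = 2t² / 16687 = 2·579² / 16687 = 40.1799.

40.180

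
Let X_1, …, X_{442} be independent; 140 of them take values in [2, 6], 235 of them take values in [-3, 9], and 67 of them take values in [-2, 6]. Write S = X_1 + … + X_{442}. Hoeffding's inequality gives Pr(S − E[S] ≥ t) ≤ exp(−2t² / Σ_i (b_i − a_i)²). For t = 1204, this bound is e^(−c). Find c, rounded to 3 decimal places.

Σ(b_i − a_i)² = 140·4² + 235·12² + 67·8² = 40368.
c = 2t² / 40368 = 2·1204² / 40368 = 71.8201.

71.820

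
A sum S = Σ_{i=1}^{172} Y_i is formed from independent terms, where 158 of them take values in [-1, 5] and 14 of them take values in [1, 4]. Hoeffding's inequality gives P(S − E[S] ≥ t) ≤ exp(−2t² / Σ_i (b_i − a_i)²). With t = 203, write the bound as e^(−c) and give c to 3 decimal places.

14.176

Σ(b_i − a_i)² = 158·6² + 14·3² = 5814.
c = 2t² / 5814 = 2·203² / 5814 = 14.1758.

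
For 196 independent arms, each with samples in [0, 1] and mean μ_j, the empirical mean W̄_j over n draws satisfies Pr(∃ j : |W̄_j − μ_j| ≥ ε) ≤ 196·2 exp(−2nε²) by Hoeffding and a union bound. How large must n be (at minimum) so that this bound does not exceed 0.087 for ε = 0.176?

136

Need 2·196·exp(−2nε²) ≤ 0.087, i.e. exp(−2nε²) ≤ 0.087/392.
So 2nε² ≥ ln(392/0.087) = 8.413109.
Hence n ≥ 8.413109/(2·0.176²) = 135.800.
The smallest integer n is 136.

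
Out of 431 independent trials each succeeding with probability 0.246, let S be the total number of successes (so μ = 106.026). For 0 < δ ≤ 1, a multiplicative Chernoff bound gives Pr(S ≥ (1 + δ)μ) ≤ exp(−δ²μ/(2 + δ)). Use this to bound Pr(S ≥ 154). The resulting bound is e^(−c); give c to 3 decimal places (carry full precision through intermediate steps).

Write 154 = (1 + δ)μ, so δ = 154/106.026 − 1 = 0.4524739…
Then the exponent is δ²μ/(2 + δ) = (154 − μ)² / (μ·(2 + δ)) = 8.851056.

8.851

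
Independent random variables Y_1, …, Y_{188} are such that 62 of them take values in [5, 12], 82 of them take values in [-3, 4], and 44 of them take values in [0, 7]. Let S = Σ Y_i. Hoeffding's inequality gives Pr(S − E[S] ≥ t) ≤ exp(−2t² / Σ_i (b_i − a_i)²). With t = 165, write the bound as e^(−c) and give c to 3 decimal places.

Σ(b_i − a_i)² = 62·7² + 82·7² + 44·7² = 9212.
c = 2t² / 9212 = 2·165² / 9212 = 5.9108.

5.911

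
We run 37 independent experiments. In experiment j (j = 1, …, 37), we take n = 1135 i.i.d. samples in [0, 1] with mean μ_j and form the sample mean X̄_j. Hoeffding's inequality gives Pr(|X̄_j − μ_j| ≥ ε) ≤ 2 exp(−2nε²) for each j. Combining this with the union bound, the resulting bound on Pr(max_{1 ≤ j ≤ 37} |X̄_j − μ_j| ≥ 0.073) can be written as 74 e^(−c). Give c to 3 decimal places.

12.097

Union bound over the 37 events: Pr(max_{1 ≤ j ≤ 37} |X̄_j − μ_j| ≥ 0.073) ≤ 37·2·exp(−2nε²) = 74 exp(−2·1135·0.073²).
So c = 2·1135·0.073² = 12.0968.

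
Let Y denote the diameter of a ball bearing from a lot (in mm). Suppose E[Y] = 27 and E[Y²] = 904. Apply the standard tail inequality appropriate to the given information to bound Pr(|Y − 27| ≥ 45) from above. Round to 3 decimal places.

0.086

The first two moments determine the variance, so Chebyshev's inequality is the sharpest standard bound available.
Var(Y) = E[Y²] − (E[Y])² = 904 − 729 = 175.
Chebyshev's inequality: Pr(|Y − μ| ≥ t) ≤ Var(Y)/t² = 175/2025 = 0.0864.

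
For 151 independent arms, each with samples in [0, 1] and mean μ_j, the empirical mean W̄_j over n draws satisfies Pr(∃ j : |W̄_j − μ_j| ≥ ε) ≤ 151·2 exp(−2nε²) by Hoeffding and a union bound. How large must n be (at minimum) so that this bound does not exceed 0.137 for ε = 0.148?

Need 2·151·exp(−2nε²) ≤ 0.137, i.e. exp(−2nε²) ≤ 0.137/302.
So 2nε² ≥ ln(302/0.137) = 7.698201.
Hence n ≥ 7.698201/(2·0.148²) = 175.726.
The smallest integer n is 176.

176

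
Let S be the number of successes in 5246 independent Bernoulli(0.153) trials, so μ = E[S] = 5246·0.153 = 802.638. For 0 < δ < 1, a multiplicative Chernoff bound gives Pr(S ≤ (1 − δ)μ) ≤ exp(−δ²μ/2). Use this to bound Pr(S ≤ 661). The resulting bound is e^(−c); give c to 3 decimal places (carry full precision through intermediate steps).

Write 661 = (1 − δ)μ, so δ = 1 − 661/802.638 = 0.1764656…
Then the exponent is δ²μ/2 = (μ − 661)²/(2μ) = 12.497118.

12.497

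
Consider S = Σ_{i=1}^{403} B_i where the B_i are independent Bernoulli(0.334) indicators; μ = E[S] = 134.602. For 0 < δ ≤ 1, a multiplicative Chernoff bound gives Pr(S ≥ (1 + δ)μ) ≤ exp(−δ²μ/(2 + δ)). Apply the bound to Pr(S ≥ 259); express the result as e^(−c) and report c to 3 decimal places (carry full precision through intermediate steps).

Write 259 = (1 + δ)μ, so δ = 259/134.602 − 1 = 0.9241913…
Then the exponent is δ²μ/(2 + δ) = (259 − μ)² / (μ·(2 + δ)) = 39.316016.

39.316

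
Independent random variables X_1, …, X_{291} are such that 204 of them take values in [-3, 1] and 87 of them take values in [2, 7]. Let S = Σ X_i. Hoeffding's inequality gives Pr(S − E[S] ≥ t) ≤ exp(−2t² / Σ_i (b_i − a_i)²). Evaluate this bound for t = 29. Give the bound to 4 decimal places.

Σ(b_i − a_i)² = 204·4² + 87·5² = 5439.
Exponent = 2·29² / 5439 = 0.30925.
Bound = exp(−0.30925) = 0.73400.

0.7340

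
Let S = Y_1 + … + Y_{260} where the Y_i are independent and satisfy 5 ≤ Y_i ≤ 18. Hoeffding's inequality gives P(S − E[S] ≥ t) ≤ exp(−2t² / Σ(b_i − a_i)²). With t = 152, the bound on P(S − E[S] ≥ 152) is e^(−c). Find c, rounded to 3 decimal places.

Σ(b_i − a_i)² = 260·(13)² = 43940.
c = 2t²/43940 = 2·152²/43940 = 1.0516.

1.052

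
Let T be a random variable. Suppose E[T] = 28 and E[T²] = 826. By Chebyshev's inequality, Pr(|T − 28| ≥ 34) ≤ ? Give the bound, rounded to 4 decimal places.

Var(T) = E[T²] − (E[T])² = 826 − 784 = 42.
Chebyshev's inequality: Pr(|T − μ| ≥ t) ≤ Var(T)/t² = 42/1156 = 0.0363.

0.0363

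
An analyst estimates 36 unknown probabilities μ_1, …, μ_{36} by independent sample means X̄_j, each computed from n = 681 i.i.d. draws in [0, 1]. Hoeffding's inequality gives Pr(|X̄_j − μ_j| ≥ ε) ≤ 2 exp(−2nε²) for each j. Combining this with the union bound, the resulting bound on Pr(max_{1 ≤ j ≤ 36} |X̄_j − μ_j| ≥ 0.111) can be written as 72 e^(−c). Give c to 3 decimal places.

16.781

Union bound over the 36 events: Pr(max_{1 ≤ j ≤ 36} |X̄_j − μ_j| ≥ 0.111) ≤ 36·2·exp(−2nε²) = 72 exp(−2·681·0.111²).
So c = 2·681·0.111² = 16.7812.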